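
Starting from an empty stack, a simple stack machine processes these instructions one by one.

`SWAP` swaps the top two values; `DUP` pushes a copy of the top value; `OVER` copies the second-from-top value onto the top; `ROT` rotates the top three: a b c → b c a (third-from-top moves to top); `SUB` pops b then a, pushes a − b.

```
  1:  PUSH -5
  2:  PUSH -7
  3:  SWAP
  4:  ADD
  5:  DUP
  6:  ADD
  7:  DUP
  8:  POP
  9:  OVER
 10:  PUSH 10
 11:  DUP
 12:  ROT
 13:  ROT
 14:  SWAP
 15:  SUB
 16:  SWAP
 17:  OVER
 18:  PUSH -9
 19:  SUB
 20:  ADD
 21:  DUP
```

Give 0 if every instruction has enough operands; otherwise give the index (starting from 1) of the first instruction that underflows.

PUSH -5 -> -5
PUSH -7 -> -5 -7
SWAP    -> -7 -5
ADD     -> -12
DUP     -> -12 -12
ADD     -> -24
DUP     -> -24 -24
POP     -> -24
OVER  — needs 2 operands, stack has 1 → underflow

9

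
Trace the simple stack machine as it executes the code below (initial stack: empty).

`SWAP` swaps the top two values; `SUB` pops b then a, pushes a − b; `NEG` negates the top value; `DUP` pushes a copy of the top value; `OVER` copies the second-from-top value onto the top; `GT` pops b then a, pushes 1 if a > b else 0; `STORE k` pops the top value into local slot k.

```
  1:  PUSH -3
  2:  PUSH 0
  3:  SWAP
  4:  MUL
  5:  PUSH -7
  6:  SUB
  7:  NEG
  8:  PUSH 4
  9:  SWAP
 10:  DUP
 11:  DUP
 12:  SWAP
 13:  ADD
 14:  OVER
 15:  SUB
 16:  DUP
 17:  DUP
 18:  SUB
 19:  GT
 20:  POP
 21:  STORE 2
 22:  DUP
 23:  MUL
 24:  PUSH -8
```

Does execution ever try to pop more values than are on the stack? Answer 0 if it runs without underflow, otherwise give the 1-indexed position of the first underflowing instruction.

0

PUSH -3 : -3
PUSH 0  : -3 0
SWAP    : 0 -3
MUL     : 0
PUSH -7 : 0 -7
SUB     : 7
NEG     : -7
PUSH 4  : -7 4
SWAP    : 4 -7
DUP     : 4 -7 -7
DUP     : 4 -7 -7 -7
SWAP    : 4 -7 -7 -7
ADD     : 4 -7 -14
OVER    : 4 -7 -14 -7
SUB     : 4 -7 -7
DUP     : 4 -7 -7 -7
DUP     : 4 -7 -7 -7 -7
SUB     : 4 -7 -7 0
GT      : 4 -7 0
POP     : 4 -7
STORE 2 : 4
DUP     : 4 4
MUL     : 16
PUSH -8 : 16 -8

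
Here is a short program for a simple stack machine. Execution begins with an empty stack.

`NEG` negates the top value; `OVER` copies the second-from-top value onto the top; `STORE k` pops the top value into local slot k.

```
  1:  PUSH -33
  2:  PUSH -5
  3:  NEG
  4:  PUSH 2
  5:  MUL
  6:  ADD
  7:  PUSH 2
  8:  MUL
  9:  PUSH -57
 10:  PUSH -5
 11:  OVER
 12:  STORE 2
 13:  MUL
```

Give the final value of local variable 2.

PUSH -33 -> [-33]
PUSH -5  -> [-33, -5]
NEG      -> [-33, 5]
PUSH 2   -> [-33, 5, 2]
MUL      -> [-33, 10]
ADD      -> [-23]
PUSH 2   -> [-23, 2]
MUL      -> [-46]
PUSH -57 -> [-46, -57]
PUSH -5  -> [-46, -57, -5]
OVER     -> [-46, -57, -5, -57]
STORE 2  -> [-46, -57, -5]
MUL      -> [-46, 285]

-57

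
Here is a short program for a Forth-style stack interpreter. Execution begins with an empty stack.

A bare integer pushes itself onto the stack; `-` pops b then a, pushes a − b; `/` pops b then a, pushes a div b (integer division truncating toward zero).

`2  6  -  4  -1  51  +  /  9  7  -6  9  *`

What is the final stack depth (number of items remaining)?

2   2
6   2 6
-   -4
4   -4 4
-1  -4 4 -1
51  -4 4 -1 51
+   -4 4 50
/   -4 0
9   -4 0 9
7   -4 0 9 7
-6  -4 0 9 7 -6
9   -4 0 9 7 -6 9
*   -4 0 9 7 -54

5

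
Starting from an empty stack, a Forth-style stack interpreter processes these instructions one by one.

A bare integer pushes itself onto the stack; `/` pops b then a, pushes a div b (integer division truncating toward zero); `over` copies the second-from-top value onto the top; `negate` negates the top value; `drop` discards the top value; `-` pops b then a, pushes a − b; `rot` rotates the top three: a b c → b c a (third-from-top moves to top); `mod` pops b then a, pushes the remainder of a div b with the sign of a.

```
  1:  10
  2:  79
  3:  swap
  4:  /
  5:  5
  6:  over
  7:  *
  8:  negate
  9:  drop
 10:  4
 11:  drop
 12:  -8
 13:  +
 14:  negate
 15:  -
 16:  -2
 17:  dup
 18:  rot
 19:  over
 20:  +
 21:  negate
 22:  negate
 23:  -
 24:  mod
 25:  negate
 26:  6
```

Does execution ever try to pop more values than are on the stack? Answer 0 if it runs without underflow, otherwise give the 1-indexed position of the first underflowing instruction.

10     → [10]
79     → [10, 79]
swap   → [79, 10]
/      → [7]
5      → [7, 5]
over   → [7, 5, 7]
*      → [7, 35]
negate → [7, -35]
drop   → [7]
4      → [7, 4]
drop   → [7]
-8     → [7, -8]
+      → [-1]
negate → [1]
-  — needs 2 operands, stack has 1 → underflow

15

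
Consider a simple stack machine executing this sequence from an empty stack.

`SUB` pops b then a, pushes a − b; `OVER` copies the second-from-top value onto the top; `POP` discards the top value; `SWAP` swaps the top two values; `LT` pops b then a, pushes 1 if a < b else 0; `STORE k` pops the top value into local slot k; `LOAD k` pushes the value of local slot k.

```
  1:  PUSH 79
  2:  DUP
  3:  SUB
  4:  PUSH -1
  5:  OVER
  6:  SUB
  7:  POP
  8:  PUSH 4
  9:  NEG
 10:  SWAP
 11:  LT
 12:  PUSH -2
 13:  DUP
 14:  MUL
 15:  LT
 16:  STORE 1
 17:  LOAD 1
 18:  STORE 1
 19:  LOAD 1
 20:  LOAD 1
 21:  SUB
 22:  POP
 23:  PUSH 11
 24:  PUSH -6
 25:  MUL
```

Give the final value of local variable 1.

1

PUSH 79 → [79]
DUP     → [79, 79]
SUB     → [0]
PUSH -1 → [0, -1]
OVER    → [0, -1, 0]
SUB     → [0, -1]
POP     → [0]
PUSH 4  → [0, 4]
NEG     → [0, -4]
SWAP    → [-4, 0]
LT      → [1]
PUSH -2 → [1, -2]
DUP     → [1, -2, -2]
MUL     → [1, 4]
LT      → [1]
STORE 1 → []
LOAD 1  → [1]
STORE 1 → []
LOAD 1  → [1]
LOAD 1  → [1, 1]
SUB     → [0]
POP     → []
PUSH 11 → [11]
PUSH -6 → [11, -6]
MUL     → [-66]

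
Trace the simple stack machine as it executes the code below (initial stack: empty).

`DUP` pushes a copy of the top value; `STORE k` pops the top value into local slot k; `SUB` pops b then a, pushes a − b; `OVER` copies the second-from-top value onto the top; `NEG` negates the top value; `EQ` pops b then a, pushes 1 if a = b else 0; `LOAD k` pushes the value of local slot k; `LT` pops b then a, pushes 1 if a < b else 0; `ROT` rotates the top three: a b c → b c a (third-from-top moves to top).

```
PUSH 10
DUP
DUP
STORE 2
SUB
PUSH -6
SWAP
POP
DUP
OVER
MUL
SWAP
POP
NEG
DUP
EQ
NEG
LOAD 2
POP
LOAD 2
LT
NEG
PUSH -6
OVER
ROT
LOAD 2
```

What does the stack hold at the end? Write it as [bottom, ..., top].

[-6, -1, -1, 10]

PUSH 10 -> 10
DUP     -> 10 10
DUP     -> 10 10 10
STORE 2 -> 10 10
SUB     -> 0
PUSH -6 -> 0 -6
SWAP    -> -6 0
POP     -> -6
DUP     -> -6 -6
OVER    -> -6 -6 -6
MUL     -> -6 36
SWAP    -> 36 -6
POP     -> 36
NEG     -> -36
DUP     -> -36 -36
EQ      -> 1
NEG     -> -1
LOAD 2  -> -1 10
POP     -> -1
LOAD 2  -> -1 10
LT      -> 1
NEG     -> -1
PUSH -6 -> -1 -6
OVER    -> -1 -6 -1
ROT     -> -6 -1 -1
LOAD 2  -> -6 -1 -1 10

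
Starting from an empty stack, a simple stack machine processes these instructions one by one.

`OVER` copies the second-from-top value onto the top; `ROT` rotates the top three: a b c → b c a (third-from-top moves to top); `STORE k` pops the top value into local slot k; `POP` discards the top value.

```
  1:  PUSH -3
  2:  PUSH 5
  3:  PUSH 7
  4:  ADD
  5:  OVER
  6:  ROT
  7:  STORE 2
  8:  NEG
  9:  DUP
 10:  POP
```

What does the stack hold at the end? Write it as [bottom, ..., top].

[12, 3]

PUSH -3 -> -3
PUSH 5  -> -3 5
PUSH 7  -> -3 5 7
ADD     -> -3 12
OVER    -> -3 12 -3
ROT     -> 12 -3 -3
STORE 2 -> 12 -3
NEG     -> 12 3
DUP     -> 12 3 3
POP     -> 12 3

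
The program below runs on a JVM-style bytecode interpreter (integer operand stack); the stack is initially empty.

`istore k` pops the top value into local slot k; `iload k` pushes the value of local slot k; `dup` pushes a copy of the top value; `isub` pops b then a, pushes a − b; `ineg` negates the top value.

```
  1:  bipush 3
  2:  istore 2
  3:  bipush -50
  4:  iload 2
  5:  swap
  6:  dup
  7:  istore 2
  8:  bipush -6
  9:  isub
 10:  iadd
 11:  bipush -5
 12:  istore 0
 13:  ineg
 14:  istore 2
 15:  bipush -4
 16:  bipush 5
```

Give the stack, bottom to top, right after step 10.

bipush 3    3
istore 2    (empty)
bipush -50  -50
iload 2     -50 3
swap        3 -50
dup         3 -50 -50
istore 2    3 -50
bipush -6   3 -50 -6
isub        3 -44
iadd        -41

[-41]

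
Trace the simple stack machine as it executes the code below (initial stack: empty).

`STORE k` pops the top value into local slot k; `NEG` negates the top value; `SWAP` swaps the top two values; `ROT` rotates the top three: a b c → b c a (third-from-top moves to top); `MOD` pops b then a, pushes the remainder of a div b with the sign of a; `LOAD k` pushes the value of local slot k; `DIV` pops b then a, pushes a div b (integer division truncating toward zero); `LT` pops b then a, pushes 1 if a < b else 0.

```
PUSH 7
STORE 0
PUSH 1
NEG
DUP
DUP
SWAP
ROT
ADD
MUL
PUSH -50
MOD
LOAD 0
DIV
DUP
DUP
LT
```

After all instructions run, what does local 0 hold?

7

PUSH 7   -> 7
STORE 0  -> (empty)
PUSH 1   -> 1
NEG      -> -1
DUP      -> -1 -1
DUP      -> -1 -1 -1
SWAP     -> -1 -1 -1
ROT      -> -1 -1 -1
ADD      -> -1 -2
MUL      -> 2
PUSH -50 -> 2 -50
MOD      -> 2
LOAD 0   -> 2 7
DIV      -> 0
DUP      -> 0 0
DUP      -> 0 0 0
LT       -> 0 0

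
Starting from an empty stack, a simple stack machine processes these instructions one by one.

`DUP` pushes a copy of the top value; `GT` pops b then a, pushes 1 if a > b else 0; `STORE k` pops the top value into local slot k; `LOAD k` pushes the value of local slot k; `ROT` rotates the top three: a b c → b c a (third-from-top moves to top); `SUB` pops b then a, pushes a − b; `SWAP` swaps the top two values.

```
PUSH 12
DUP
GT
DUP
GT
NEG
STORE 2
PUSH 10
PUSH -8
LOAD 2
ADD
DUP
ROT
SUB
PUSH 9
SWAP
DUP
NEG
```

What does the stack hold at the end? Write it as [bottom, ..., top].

[-8, 9, -18, 18]

PUSH 12  [12]
DUP      [12, 12]
GT       [0]
DUP      [0, 0]
GT       [0]
NEG      [0]
STORE 2  []
PUSH 10  [10]
PUSH -8  [10, -8]
LOAD 2   [10, -8, 0]
ADD      [10, -8]
DUP      [10, -8, -8]
ROT      [-8, -8, 10]
SUB      [-8, -18]
PUSH 9   [-8, -18, 9]
SWAP     [-8, 9, -18]
DUP      [-8, 9, -18, -18]
NEG      [-8, 9, -18, 18]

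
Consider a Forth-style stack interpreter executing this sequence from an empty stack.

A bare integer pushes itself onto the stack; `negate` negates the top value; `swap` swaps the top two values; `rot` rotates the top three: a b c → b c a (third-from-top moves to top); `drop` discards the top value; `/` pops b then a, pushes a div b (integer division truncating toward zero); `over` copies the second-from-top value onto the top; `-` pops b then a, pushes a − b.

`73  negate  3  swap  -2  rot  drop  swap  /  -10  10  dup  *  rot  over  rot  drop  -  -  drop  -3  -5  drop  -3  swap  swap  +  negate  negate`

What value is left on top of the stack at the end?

-6

73     : 73
negate : -73
3      : -73 3
swap   : 3 -73
-2     : 3 -73 -2
rot    : -73 -2 3
drop   : -73 -2
swap   : -2 -73
/      : 0
-10    : 0 -10
10     : 0 -10 10
dup    : 0 -10 10 10
*      : 0 -10 100
rot    : -10 100 0
over   : -10 100 0 100
rot    : -10 0 100 100
drop   : -10 0 100
-      : -10 -100
-      : 90
drop   : (empty)
-3     : -3
-5     : -3 -5
drop   : -3
-3     : -3 -3
swap   : -3 -3
swap   : -3 -3
+      : -6
negate : 6
negate : -6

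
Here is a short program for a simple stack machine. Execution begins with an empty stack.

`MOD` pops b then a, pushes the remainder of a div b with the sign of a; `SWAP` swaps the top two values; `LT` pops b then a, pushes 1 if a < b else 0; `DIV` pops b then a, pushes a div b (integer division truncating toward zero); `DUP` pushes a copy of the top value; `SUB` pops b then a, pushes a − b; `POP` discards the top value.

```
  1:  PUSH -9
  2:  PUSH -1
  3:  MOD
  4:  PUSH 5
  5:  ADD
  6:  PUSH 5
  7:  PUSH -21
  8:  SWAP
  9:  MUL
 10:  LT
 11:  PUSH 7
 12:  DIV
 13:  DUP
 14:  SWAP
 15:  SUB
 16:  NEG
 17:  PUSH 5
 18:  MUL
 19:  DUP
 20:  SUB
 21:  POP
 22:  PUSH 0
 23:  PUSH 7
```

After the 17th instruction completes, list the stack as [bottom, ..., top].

[0, 5]

PUSH -9  -> -9
PUSH -1  -> -9 -1
MOD      -> 0
PUSH 5   -> 0 5
ADD      -> 5
PUSH 5   -> 5 5
PUSH -21 -> 5 5 -21
SWAP     -> 5 -21 5
MUL      -> 5 -105
LT       -> 0
PUSH 7   -> 0 7
DIV      -> 0
DUP      -> 0 0
SWAP     -> 0 0
SUB      -> 0
NEG      -> 0
PUSH 5   -> 0 5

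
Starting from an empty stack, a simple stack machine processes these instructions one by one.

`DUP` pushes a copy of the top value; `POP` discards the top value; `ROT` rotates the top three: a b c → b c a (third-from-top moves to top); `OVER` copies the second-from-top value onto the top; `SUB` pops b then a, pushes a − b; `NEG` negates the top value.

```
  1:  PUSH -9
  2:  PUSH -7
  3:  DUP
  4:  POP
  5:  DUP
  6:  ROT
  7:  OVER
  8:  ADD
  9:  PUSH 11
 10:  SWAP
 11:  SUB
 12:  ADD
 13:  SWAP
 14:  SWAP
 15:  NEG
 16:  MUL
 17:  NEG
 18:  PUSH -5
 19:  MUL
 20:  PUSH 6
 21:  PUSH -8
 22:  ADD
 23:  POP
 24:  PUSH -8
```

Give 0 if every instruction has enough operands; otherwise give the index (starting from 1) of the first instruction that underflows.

0

PUSH -9 → [-9]
PUSH -7 → [-9, -7]
DUP     → [-9, -7, -7]
POP     → [-9, -7]
DUP     → [-9, -7, -7]
ROT     → [-7, -7, -9]
OVER    → [-7, -7, -9, -7]
ADD     → [-7, -7, -16]
PUSH 11 → [-7, -7, -16, 11]
SWAP    → [-7, -7, 11, -16]
SUB     → [-7, -7, 27]
ADD     → [-7, 20]
SWAP    → [20, -7]
SWAP    → [-7, 20]
NEG     → [-7, -20]
MUL     → [140]
NEG     → [-140]
PUSH -5 → [-140, -5]
MUL     → [700]
PUSH 6  → [700, 6]
PUSH -8 → [700, 6, -8]
ADD     → [700, -2]
POP     → [700]
PUSH -8 → [700, -8]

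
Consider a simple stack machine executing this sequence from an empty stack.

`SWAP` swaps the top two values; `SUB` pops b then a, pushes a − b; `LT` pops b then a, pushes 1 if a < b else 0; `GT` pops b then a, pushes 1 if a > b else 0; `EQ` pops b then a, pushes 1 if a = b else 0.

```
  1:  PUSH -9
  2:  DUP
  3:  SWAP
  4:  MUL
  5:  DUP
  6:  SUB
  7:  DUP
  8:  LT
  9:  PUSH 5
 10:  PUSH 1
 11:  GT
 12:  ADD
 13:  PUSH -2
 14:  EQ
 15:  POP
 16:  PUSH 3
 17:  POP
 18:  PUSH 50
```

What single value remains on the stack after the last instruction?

PUSH -9 : [-9]
DUP     : [-9, -9]
SWAP    : [-9, -9]
MUL     : [81]
DUP     : [81, 81]
SUB     : [0]
DUP     : [0, 0]
LT      : [0]
PUSH 5  : [0, 5]
PUSH 1  : [0, 5, 1]
GT      : [0, 1]
ADD     : [1]
PUSH -2 : [1, -2]
EQ      : [0]
POP     : []
PUSH 3  : [3]
POP     : []
PUSH 50 : [50]

50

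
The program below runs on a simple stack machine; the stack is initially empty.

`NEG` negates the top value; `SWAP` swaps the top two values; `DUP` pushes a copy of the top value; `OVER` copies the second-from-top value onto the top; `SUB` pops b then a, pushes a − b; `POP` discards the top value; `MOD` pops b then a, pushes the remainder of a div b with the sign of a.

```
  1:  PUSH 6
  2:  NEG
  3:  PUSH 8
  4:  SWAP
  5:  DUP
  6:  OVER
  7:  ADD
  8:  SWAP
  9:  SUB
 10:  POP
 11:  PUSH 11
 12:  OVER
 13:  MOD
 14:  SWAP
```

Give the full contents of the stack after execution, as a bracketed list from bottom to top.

[3, 8]

PUSH 6  -> 6
NEG     -> -6
PUSH 8  -> -6 8
SWAP    -> 8 -6
DUP     -> 8 -6 -6
OVER    -> 8 -6 -6 -6
ADD     -> 8 -6 -12
SWAP    -> 8 -12 -6
SUB     -> 8 -6
POP     -> 8
PUSH 11 -> 8 11
OVER    -> 8 11 8
MOD     -> 8 3
SWAP    -> 3 8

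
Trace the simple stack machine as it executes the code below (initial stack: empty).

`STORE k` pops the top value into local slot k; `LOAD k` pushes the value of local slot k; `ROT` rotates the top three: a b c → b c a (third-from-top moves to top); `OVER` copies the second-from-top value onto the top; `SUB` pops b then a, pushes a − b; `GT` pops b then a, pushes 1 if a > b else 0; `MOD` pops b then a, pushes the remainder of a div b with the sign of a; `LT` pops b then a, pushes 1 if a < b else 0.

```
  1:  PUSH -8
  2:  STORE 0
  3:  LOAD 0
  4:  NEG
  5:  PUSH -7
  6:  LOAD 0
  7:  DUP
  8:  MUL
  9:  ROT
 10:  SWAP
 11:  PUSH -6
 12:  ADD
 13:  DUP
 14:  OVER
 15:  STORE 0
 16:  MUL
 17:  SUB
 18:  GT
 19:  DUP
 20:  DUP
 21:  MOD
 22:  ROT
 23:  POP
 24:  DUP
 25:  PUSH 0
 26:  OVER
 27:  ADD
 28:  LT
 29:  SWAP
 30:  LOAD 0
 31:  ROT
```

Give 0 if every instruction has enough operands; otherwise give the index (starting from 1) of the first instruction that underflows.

PUSH -8 → -8
STORE 0 → (empty)
LOAD 0  → -8
NEG     → 8
PUSH -7 → 8 -7
LOAD 0  → 8 -7 -8
DUP     → 8 -7 -8 -8
MUL     → 8 -7 64
ROT     → -7 64 8
SWAP    → -7 8 64
PUSH -6 → -7 8 64 -6
ADD     → -7 8 58
DUP     → -7 8 58 58
OVER    → -7 8 58 58 58
STORE 0 → -7 8 58 58
MUL     → -7 8 3364
SUB     → -7 -3356
GT      → 1
DUP     → 1 1
DUP     → 1 1 1
MOD     → 1 0
ROT  — needs 3 operands, stack has 2 → underflow

22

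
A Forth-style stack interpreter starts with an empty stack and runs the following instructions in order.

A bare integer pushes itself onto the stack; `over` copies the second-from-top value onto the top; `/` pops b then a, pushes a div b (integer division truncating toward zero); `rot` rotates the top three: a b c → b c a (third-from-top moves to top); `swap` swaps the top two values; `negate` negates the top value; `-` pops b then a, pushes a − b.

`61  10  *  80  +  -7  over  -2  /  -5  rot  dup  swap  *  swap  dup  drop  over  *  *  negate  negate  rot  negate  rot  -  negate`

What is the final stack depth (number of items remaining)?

2

61     → 61
10     → 61 10
*      → 610
80     → 610 80
+      → 690
-7     → 690 -7
over   → 690 -7 690
-2     → 690 -7 690 -2
/      → 690 -7 -345
-5     → 690 -7 -345 -5
rot    → 690 -345 -5 -7
dup    → 690 -345 -5 -7 -7
swap   → 690 -345 -5 -7 -7
*      → 690 -345 -5 49
swap   → 690 -345 49 -5
dup    → 690 -345 49 -5 -5
drop   → 690 -345 49 -5
over   → 690 -345 49 -5 49
*      → 690 -345 49 -245
*      → 690 -345 -12005
negate → 690 -345 12005
negate → 690 -345 -12005
rot    → -345 -12005 690
negate → -345 -12005 -690
rot    → -12005 -690 -345
-      → -12005 -345
negate → -12005 345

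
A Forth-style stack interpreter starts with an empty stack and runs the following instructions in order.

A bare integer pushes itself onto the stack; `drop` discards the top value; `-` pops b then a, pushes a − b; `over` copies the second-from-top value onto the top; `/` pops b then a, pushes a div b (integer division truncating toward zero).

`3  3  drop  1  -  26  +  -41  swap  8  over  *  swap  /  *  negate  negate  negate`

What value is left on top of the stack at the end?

3       [3]
3       [3, 3]
drop    [3]
1       [3, 1]
-       [2]
26      [2, 26]
+       [28]
-41     [28, -41]
swap    [-41, 28]
8       [-41, 28, 8]
over    [-41, 28, 8, 28]
*       [-41, 28, 224]
swap    [-41, 224, 28]
/       [-41, 8]
*       [-328]
negate  [328]
negate  [-328]
negate  [328]

328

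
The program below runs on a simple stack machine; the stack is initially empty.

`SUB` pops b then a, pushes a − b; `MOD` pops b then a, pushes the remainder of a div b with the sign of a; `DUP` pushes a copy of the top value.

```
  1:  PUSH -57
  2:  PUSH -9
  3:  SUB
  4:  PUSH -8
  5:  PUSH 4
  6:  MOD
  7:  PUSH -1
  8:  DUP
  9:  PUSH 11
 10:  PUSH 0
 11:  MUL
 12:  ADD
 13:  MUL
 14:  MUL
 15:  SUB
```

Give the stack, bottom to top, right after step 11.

PUSH -57 : [-57]
PUSH -9  : [-57, -9]
SUB      : [-48]
PUSH -8  : [-48, -8]
PUSH 4   : [-48, -8, 4]
MOD      : [-48, 0]
PUSH -1  : [-48, 0, -1]
DUP      : [-48, 0, -1, -1]
PUSH 11  : [-48, 0, -1, -1, 11]
PUSH 0   : [-48, 0, -1, -1, 11, 0]
MUL      : [-48, 0, -1, -1, 0]

[-48, 0, -1, -1, 0]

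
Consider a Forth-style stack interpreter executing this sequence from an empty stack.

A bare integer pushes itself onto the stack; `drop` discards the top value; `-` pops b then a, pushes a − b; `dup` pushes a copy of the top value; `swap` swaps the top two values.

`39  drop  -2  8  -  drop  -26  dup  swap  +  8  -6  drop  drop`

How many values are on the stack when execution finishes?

39   -> 39
drop -> (empty)
-2   -> -2
8    -> -2 8
-    -> -10
drop -> (empty)
-26  -> -26
dup  -> -26 -26
swap -> -26 -26
+    -> -52
8    -> -52 8
-6   -> -52 8 -6
drop -> -52 8
drop -> -52

1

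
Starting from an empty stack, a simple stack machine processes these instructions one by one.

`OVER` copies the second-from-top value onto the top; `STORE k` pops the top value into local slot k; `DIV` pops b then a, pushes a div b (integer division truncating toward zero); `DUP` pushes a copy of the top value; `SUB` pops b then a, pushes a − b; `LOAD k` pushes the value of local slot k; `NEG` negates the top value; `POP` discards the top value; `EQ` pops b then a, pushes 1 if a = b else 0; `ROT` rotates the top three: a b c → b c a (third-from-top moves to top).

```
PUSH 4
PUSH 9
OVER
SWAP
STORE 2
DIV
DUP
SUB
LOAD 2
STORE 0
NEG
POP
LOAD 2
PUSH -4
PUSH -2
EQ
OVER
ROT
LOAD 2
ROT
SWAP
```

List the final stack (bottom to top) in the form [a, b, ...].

PUSH 4  → 4
PUSH 9  → 4 9
OVER    → 4 9 4
SWAP    → 4 4 9
STORE 2 → 4 4
DIV     → 1
DUP     → 1 1
SUB     → 0
LOAD 2  → 0 9
STORE 0 → 0
NEG     → 0
POP     → (empty)
LOAD 2  → 9
PUSH -4 → 9 -4
PUSH -2 → 9 -4 -2
EQ      → 9 0
OVER    → 9 0 9
ROT     → 0 9 9
LOAD 2  → 0 9 9 9
ROT     → 0 9 9 9
SWAP    → 0 9 9 9

[0, 9, 9, 9]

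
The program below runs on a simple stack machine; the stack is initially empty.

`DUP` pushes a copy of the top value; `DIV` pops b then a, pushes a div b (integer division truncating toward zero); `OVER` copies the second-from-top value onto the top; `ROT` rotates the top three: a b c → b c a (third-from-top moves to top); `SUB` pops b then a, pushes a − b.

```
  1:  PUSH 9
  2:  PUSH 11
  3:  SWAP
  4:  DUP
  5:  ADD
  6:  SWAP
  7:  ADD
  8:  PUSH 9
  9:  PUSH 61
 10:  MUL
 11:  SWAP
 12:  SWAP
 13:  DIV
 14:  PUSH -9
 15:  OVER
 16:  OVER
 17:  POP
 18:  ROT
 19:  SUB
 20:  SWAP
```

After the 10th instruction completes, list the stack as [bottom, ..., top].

[29, 549]

PUSH 9  -> [9]
PUSH 11 -> [9, 11]
SWAP    -> [11, 9]
DUP     -> [11, 9, 9]
ADD     -> [11, 18]
SWAP    -> [18, 11]
ADD     -> [29]
PUSH 9  -> [29, 9]
PUSH 61 -> [29, 9, 61]
MUL     -> [29, 549]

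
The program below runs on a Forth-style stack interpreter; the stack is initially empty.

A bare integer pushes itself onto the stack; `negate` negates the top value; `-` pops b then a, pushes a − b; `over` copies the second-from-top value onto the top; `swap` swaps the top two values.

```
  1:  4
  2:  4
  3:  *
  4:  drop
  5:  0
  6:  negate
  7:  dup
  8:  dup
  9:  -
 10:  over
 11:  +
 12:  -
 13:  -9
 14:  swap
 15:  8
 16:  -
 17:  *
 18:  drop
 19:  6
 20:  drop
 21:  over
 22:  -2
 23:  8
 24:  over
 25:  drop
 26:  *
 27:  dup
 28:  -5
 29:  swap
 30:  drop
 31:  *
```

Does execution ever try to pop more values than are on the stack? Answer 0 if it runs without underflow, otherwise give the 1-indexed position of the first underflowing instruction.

4      : 4
4      : 4 4
*      : 16
drop   : (empty)
0      : 0
negate : 0
dup    : 0 0
dup    : 0 0 0
-      : 0 0
over   : 0 0 0
+      : 0 0
-      : 0
-9     : 0 -9
swap   : -9 0
8      : -9 0 8
-      : -9 -8
*      : 72
drop   : (empty)
6      : 6
drop   : (empty)
over  — needs 2 operands, stack has 0 → underflow

21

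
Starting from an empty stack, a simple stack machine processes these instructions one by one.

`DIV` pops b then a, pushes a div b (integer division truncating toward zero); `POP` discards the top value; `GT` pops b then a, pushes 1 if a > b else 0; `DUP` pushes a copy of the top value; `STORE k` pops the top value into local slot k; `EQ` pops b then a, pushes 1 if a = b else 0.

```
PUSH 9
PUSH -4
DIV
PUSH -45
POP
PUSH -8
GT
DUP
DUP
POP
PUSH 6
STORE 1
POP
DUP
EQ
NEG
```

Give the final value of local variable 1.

6

PUSH 9   -> [9]
PUSH -4  -> [9, -4]
DIV      -> [-2]
PUSH -45 -> [-2, -45]
POP      -> [-2]
PUSH -8  -> [-2, -8]
GT       -> [1]
DUP      -> [1, 1]
DUP      -> [1, 1, 1]
POP      -> [1, 1]
PUSH 6   -> [1, 1, 6]
STORE 1  -> [1, 1]
POP      -> [1]
DUP      -> [1, 1]
EQ       -> [1]
NEG      -> [-1]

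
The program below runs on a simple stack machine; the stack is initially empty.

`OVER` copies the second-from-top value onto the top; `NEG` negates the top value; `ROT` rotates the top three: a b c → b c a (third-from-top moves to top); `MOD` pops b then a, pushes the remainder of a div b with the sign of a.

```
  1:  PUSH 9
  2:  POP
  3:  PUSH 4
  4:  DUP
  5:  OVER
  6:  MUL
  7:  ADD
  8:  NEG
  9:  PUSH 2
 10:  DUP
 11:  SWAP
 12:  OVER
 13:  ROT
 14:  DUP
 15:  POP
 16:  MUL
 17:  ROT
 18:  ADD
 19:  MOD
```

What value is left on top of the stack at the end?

PUSH 9 : 9
POP    : (empty)
PUSH 4 : 4
DUP    : 4 4
OVER   : 4 4 4
MUL    : 4 16
ADD    : 20
NEG    : -20
PUSH 2 : -20 2
DUP    : -20 2 2
SWAP   : -20 2 2
OVER   : -20 2 2 2
ROT    : -20 2 2 2
DUP    : -20 2 2 2 2
POP    : -20 2 2 2
MUL    : -20 2 4
ROT    : 2 4 -20
ADD    : 2 -16
MOD    : 2

2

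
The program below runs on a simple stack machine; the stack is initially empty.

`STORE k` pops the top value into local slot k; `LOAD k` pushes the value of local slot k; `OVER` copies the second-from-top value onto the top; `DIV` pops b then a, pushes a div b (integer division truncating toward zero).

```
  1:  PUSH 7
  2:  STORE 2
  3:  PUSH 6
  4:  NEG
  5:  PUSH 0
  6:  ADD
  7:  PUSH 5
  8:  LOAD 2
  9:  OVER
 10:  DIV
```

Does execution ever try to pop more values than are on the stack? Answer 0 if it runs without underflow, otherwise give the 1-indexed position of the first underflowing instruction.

0

PUSH 7  -> 7
STORE 2 -> (empty)
PUSH 6  -> 6
NEG     -> -6
PUSH 0  -> -6 0
ADD     -> -6
PUSH 5  -> -6 5
LOAD 2  -> -6 5 7
OVER    -> -6 5 7 5
DIV     -> -6 5 1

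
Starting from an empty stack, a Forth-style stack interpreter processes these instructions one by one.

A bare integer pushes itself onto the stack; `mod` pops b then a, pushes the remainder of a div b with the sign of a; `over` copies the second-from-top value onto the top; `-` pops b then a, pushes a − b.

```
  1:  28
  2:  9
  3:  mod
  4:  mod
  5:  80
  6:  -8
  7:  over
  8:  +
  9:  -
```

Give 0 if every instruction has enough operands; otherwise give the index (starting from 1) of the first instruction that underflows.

4

28  → 28
9   → 28 9
mod → 1
mod  — needs 2 operands, stack has 1 → underflow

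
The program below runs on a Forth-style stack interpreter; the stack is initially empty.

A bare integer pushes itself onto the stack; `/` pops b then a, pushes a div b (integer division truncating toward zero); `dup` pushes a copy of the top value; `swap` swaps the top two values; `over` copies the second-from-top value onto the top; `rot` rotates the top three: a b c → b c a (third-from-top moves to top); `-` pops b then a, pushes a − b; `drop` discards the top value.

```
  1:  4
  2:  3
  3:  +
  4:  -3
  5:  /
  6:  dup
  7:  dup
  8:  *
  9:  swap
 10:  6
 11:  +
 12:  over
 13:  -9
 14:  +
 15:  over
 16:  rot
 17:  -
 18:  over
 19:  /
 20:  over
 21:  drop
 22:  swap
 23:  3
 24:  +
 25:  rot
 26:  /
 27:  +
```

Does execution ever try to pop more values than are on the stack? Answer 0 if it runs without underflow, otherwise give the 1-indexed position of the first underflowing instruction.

0

4    → 4
3    → 4 3
+    → 7
-3   → 7 -3
/    → -2
dup  → -2 -2
dup  → -2 -2 -2
*    → -2 4
swap → 4 -2
6    → 4 -2 6
+    → 4 4
over → 4 4 4
-9   → 4 4 4 -9
+    → 4 4 -5
over → 4 4 -5 4
rot  → 4 -5 4 4
-    → 4 -5 0
over → 4 -5 0 -5
/    → 4 -5 0
over → 4 -5 0 -5
drop → 4 -5 0
swap → 4 0 -5
3    → 4 0 -5 3
+    → 4 0 -2
rot  → 0 -2 4
/    → 0 0
+    → 0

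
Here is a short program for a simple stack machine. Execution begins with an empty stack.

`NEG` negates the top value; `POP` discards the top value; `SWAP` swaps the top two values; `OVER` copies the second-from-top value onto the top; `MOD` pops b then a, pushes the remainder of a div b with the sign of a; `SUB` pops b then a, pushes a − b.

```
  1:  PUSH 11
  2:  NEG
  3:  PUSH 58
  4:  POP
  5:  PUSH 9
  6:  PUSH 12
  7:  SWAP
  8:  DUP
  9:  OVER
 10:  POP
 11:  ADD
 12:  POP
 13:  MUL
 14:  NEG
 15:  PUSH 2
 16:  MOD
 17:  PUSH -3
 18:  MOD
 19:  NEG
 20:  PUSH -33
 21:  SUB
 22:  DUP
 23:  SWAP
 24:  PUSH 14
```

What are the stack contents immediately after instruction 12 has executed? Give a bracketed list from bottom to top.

PUSH 11  [11]
NEG      [-11]
PUSH 58  [-11, 58]
POP      [-11]
PUSH 9   [-11, 9]
PUSH 12  [-11, 9, 12]
SWAP     [-11, 12, 9]
DUP      [-11, 12, 9, 9]
OVER     [-11, 12, 9, 9, 9]
POP      [-11, 12, 9, 9]
ADD      [-11, 12, 18]
POP      [-11, 12]

[-11, 12]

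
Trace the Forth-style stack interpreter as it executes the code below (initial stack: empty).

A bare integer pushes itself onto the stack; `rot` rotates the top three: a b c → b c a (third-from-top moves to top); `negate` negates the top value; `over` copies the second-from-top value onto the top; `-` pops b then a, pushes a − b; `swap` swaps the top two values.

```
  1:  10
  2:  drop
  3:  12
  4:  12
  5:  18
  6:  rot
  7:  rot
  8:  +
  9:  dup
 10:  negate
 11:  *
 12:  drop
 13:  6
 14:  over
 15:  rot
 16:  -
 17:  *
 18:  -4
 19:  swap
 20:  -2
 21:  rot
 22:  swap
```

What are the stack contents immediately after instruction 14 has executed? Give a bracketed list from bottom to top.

10      [10]
drop    []
12      [12]
12      [12, 12]
18      [12, 12, 18]
rot     [12, 18, 12]
rot     [18, 12, 12]
+       [18, 24]
dup     [18, 24, 24]
negate  [18, 24, -24]
*       [18, -576]
drop    [18]
6       [18, 6]
over    [18, 6, 18]

[18, 6, 18]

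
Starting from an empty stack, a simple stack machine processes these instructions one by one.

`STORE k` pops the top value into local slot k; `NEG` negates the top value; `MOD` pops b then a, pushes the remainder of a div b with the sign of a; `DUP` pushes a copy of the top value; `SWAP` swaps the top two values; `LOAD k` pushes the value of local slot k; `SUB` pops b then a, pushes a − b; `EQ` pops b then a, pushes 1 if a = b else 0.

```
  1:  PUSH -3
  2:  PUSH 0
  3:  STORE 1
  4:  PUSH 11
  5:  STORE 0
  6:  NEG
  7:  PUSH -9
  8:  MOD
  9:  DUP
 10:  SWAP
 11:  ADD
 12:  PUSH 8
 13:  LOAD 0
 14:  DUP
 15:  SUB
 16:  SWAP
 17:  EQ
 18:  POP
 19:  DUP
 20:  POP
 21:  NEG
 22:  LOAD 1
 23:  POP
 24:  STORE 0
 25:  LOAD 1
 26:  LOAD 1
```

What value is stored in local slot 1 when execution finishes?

0

PUSH -3 -> [-3]
PUSH 0  -> [-3, 0]
STORE 1 -> [-3]
PUSH 11 -> [-3, 11]
STORE 0 -> [-3]
NEG     -> [3]
PUSH -9 -> [3, -9]
MOD     -> [3]
DUP     -> [3, 3]
SWAP    -> [3, 3]
ADD     -> [6]
PUSH 8  -> [6, 8]
LOAD 0  -> [6, 8, 11]
DUP     -> [6, 8, 11, 11]
SUB     -> [6, 8, 0]
SWAP    -> [6, 0, 8]
EQ      -> [6, 0]
POP     -> [6]
DUP     -> [6, 6]
POP     -> [6]
NEG     -> [-6]
LOAD 1  -> [-6, 0]
POP     -> [-6]
STORE 0 -> []
LOAD 1  -> [0]
LOAD 1  -> [0, 0]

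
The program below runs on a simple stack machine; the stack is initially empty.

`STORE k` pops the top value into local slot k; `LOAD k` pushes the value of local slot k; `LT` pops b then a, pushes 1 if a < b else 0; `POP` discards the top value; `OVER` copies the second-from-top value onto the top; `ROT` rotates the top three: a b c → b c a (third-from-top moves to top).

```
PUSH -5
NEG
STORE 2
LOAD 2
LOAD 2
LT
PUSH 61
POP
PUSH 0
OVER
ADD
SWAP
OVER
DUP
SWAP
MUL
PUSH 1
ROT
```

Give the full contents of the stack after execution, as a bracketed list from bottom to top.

[0, 0, 1, 0]

PUSH -5 -> [-5]
NEG     -> [5]
STORE 2 -> []
LOAD 2  -> [5]
LOAD 2  -> [5, 5]
LT      -> [0]
PUSH 61 -> [0, 61]
POP     -> [0]
PUSH 0  -> [0, 0]
OVER    -> [0, 0, 0]
ADD     -> [0, 0]
SWAP    -> [0, 0]
OVER    -> [0, 0, 0]
DUP     -> [0, 0, 0, 0]
SWAP    -> [0, 0, 0, 0]
MUL     -> [0, 0, 0]
PUSH 1  -> [0, 0, 0, 1]
ROT     -> [0, 0, 1, 0]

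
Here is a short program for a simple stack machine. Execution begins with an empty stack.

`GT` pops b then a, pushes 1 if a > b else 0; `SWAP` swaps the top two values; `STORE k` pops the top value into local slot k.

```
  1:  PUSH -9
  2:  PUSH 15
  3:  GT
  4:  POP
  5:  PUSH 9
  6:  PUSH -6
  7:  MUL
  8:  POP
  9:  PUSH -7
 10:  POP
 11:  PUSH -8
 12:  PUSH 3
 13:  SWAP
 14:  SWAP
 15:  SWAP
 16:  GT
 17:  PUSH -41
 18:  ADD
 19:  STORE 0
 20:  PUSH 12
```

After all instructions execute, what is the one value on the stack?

PUSH -9  : -9
PUSH 15  : -9 15
GT       : 0
POP      : (empty)
PUSH 9   : 9
PUSH -6  : 9 -6
MUL      : -54
POP      : (empty)
PUSH -7  : -7
POP      : (empty)
PUSH -8  : -8
PUSH 3   : -8 3
SWAP     : 3 -8
SWAP     : -8 3
SWAP     : 3 -8
GT       : 1
PUSH -41 : 1 -41
ADD      : -40
STORE 0  : (empty)
PUSH 12  : 12

12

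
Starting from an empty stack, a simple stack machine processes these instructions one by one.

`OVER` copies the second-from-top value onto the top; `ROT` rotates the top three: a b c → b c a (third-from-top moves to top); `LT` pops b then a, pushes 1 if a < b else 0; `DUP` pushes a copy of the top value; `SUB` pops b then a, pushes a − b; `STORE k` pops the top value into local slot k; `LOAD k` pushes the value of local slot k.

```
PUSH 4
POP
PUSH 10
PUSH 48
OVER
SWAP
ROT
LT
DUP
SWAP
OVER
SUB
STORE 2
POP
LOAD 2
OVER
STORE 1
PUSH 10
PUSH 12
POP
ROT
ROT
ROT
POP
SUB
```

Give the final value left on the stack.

10

PUSH 4  : 4
POP     : (empty)
PUSH 10 : 10
PUSH 48 : 10 48
OVER    : 10 48 10
SWAP    : 10 10 48
ROT     : 10 48 10
LT      : 10 0
DUP     : 10 0 0
SWAP    : 10 0 0
OVER    : 10 0 0 0
SUB     : 10 0 0
STORE 2 : 10 0
POP     : 10
LOAD 2  : 10 0
OVER    : 10 0 10
STORE 1 : 10 0
PUSH 10 : 10 0 10
PUSH 12 : 10 0 10 12
POP     : 10 0 10
ROT     : 0 10 10
ROT     : 10 10 0
ROT     : 10 0 10
POP     : 10 0
SUB     : 10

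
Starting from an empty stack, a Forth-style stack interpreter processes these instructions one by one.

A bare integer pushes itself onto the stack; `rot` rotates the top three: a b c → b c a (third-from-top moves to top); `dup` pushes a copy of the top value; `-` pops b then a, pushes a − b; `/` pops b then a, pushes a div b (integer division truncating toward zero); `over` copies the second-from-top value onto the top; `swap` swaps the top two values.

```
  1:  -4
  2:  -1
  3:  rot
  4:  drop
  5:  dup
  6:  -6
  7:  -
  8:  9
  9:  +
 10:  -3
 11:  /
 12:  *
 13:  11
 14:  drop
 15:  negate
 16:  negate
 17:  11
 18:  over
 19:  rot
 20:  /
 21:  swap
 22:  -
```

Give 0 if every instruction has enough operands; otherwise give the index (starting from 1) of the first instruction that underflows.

3

-4 : -4
-1 : -4 -1
rot  — needs 3 operands, stack has 2 → underflow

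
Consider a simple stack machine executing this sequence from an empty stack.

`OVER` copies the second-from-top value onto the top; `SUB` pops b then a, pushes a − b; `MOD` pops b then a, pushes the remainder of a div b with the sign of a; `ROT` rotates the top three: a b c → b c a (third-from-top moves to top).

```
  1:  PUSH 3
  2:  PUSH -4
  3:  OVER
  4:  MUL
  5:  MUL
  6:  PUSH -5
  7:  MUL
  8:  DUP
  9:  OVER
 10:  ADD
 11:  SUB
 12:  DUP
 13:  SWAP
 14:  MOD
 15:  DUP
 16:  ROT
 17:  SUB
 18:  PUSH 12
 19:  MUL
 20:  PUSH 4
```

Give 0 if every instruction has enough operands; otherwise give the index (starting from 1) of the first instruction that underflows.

PUSH 3  : 3
PUSH -4 : 3 -4
OVER    : 3 -4 3
MUL     : 3 -12
MUL     : -36
PUSH -5 : -36 -5
MUL     : 180
DUP     : 180 180
OVER    : 180 180 180
ADD     : 180 360
SUB     : -180
DUP     : -180 -180
SWAP    : -180 -180
MOD     : 0
DUP     : 0 0
ROT  — needs 3 operands, stack has 2 → underflow

16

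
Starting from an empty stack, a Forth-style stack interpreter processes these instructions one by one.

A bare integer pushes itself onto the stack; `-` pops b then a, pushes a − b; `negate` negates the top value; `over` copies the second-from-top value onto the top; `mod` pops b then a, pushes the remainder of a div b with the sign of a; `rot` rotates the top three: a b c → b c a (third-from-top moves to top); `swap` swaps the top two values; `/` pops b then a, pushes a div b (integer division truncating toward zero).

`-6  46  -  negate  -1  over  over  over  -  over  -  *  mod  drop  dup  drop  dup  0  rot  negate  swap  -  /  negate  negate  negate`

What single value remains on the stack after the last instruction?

-6      -6
46      -6 46
-       -52
negate  52
-1      52 -1
over    52 -1 52
over    52 -1 52 -1
over    52 -1 52 -1 52
-       52 -1 52 -53
over    52 -1 52 -53 52
-       52 -1 52 -105
*       52 -1 -5460
mod     52 -1
drop    52
dup     52 52
drop    52
dup     52 52
0       52 52 0
rot     52 0 52
negate  52 0 -52
swap    52 -52 0
-       52 -52
/       -1
negate  1
negate  -1
negate  1

1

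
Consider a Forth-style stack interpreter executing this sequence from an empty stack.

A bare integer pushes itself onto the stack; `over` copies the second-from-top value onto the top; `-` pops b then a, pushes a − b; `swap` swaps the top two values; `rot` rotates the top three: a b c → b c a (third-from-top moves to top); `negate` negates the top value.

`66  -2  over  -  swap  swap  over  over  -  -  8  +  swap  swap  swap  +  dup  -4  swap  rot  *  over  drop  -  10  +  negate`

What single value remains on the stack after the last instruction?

16378

66     → [66]
-2     → [66, -2]
over   → [66, -2, 66]
-      → [66, -68]
swap   → [-68, 66]
swap   → [66, -68]
over   → [66, -68, 66]
over   → [66, -68, 66, -68]
-      → [66, -68, 134]
-      → [66, -202]
8      → [66, -202, 8]
+      → [66, -194]
swap   → [-194, 66]
swap   → [66, -194]
swap   → [-194, 66]
+      → [-128]
dup    → [-128, -128]
-4     → [-128, -128, -4]
swap   → [-128, -4, -128]
rot    → [-4, -128, -128]
*      → [-4, 16384]
over   → [-4, 16384, -4]
drop   → [-4, 16384]
-      → [-16388]
10     → [-16388, 10]
+      → [-16378]
negate → [16378]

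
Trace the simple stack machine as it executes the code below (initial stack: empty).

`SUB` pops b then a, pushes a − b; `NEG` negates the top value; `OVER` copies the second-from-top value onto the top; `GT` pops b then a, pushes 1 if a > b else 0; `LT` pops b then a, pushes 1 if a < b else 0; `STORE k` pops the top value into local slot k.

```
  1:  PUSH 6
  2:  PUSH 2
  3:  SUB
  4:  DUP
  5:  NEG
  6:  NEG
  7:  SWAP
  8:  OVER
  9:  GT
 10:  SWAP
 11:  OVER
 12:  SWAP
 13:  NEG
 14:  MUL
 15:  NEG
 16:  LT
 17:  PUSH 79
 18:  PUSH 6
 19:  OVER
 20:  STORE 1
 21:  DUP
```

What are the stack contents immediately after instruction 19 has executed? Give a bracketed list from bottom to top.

[0, 79, 6, 79]

PUSH 6   6
PUSH 2   6 2
SUB      4
DUP      4 4
NEG      4 -4
NEG      4 4
SWAP     4 4
OVER     4 4 4
GT       4 0
SWAP     0 4
OVER     0 4 0
SWAP     0 0 4
NEG      0 0 -4
MUL      0 0
NEG      0 0
LT       0
PUSH 79  0 79
PUSH 6   0 79 6
OVER     0 79 6 79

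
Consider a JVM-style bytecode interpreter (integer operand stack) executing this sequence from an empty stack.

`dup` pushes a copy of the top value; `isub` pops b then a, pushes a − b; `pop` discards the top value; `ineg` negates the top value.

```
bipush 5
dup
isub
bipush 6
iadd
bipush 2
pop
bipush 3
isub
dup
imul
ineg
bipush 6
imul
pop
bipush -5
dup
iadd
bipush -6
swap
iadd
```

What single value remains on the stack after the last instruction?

bipush 5  : [5]
dup       : [5, 5]
isub      : [0]
bipush 6  : [0, 6]
iadd      : [6]
bipush 2  : [6, 2]
pop       : [6]
bipush 3  : [6, 3]
isub      : [3]
dup       : [3, 3]
imul      : [9]
ineg      : [-9]
bipush 6  : [-9, 6]
imul      : [-54]
pop       : []
bipush -5 : [-5]
dup       : [-5, -5]
iadd      : [-10]
bipush -6 : [-10, -6]
swap      : [-6, -10]
iadd      : [-16]

-16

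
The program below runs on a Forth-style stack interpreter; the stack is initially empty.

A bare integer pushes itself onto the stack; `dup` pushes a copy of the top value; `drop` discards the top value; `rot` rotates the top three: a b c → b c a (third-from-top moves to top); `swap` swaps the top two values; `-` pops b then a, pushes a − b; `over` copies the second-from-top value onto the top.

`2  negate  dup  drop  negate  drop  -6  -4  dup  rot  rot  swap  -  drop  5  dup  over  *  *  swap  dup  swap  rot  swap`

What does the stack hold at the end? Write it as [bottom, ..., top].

[-4, 125, -4]

2      : [2]
negate : [-2]
dup    : [-2, -2]
drop   : [-2]
negate : [2]
drop   : []
-6     : [-6]
-4     : [-6, -4]
dup    : [-6, -4, -4]
rot    : [-4, -4, -6]
rot    : [-4, -6, -4]
swap   : [-4, -4, -6]
-      : [-4, 2]
drop   : [-4]
5      : [-4, 5]
dup    : [-4, 5, 5]
over   : [-4, 5, 5, 5]
*      : [-4, 5, 25]
*      : [-4, 125]
swap   : [125, -4]
dup    : [125, -4, -4]
swap   : [125, -4, -4]
rot    : [-4, -4, 125]
swap   : [-4, 125, -4]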